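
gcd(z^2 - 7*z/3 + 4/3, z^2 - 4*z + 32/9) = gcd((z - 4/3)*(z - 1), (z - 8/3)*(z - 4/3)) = z - 4/3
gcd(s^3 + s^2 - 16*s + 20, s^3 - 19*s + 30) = s^2 + 3*s - 10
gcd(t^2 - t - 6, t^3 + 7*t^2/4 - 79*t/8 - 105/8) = t - 3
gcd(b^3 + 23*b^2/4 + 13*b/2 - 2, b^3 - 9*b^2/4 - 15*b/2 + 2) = b^2 + 7*b/4 - 1/2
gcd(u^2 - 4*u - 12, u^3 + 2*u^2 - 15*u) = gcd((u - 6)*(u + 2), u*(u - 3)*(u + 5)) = 1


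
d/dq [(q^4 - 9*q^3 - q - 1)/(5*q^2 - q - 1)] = 2*q*(5*q^4 - 24*q^3 + 7*q^2 + 16*q + 5)/(25*q^4 - 10*q^3 - 9*q^2 + 2*q + 1)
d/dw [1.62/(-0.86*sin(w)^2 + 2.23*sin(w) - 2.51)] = (2.7864*sin(w) - 3.6126)*cos(w)/(0.86*sin(w)^2 - 2.23*sin(w) + 2.51)^2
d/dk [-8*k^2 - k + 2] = -16*k - 1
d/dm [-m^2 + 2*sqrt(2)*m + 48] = -2*m + 2*sqrt(2)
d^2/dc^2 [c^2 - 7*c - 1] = 2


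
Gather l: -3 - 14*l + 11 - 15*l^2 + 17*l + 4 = -15*l^2 + 3*l + 12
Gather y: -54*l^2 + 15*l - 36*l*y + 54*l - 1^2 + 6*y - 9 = -54*l^2 + 69*l + y*(6 - 36*l) - 10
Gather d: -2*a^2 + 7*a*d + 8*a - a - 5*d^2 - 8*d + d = -2*a^2 + 7*a - 5*d^2 + d*(7*a - 7)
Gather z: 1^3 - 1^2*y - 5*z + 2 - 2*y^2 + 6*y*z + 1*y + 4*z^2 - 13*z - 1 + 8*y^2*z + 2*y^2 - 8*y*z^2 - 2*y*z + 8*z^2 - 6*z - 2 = z^2*(12 - 8*y) + z*(8*y^2 + 4*y - 24)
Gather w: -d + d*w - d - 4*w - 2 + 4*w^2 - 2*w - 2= -2*d + 4*w^2 + w*(d - 6) - 4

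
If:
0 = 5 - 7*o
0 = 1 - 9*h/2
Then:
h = 2/9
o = 5/7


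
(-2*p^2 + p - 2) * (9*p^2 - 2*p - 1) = -18*p^4 + 13*p^3 - 18*p^2 + 3*p + 2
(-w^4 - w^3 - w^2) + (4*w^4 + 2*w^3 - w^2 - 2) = 3*w^4 + w^3 - 2*w^2 - 2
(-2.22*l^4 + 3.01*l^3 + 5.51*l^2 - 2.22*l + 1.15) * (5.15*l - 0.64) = -11.433*l^5 + 16.9223*l^4 + 26.4501*l^3 - 14.9594*l^2 + 7.3433*l - 0.736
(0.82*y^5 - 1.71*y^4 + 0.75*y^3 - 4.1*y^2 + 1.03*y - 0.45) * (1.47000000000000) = 1.2054*y^5 - 2.5137*y^4 + 1.1025*y^3 - 6.027*y^2 + 1.5141*y - 0.6615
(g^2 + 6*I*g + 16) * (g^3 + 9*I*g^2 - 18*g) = g^5 + 15*I*g^4 - 56*g^3 + 36*I*g^2 - 288*g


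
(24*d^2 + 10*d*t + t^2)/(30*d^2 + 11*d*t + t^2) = (4*d + t)/(5*d + t)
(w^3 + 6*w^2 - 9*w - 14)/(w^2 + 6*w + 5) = (w^2 + 5*w - 14)/(w + 5)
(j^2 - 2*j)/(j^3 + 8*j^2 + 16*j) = (j - 2)/(j^2 + 8*j + 16)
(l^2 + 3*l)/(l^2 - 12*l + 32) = l*(l + 3)/(l^2 - 12*l + 32)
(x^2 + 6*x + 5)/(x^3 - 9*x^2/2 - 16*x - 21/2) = 2*(x + 5)/(2*x^2 - 11*x - 21)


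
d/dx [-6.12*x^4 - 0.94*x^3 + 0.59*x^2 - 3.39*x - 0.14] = -24.48*x^3 - 2.82*x^2 + 1.18*x - 3.39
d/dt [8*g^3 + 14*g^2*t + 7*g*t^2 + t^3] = 14*g^2 + 14*g*t + 3*t^2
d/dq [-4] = 0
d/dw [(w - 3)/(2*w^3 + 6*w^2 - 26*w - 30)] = (-w - 3)/(w^4 + 12*w^3 + 46*w^2 + 60*w + 25)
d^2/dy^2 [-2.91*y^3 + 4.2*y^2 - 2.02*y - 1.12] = 8.4 - 17.46*y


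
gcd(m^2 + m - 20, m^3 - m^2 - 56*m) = 1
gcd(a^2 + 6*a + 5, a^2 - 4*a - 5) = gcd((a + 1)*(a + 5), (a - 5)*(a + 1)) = a + 1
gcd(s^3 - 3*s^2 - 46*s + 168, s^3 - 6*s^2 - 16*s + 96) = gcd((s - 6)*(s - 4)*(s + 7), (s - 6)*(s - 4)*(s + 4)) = s^2 - 10*s + 24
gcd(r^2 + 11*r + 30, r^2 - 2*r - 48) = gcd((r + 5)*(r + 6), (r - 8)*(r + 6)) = r + 6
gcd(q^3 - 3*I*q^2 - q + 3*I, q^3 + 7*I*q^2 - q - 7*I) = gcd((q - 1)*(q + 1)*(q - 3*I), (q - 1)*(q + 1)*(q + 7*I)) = q^2 - 1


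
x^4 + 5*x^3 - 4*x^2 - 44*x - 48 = (x - 3)*(x + 2)^2*(x + 4)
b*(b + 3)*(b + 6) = b^3 + 9*b^2 + 18*b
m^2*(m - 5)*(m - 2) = m^4 - 7*m^3 + 10*m^2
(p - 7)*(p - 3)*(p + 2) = p^3 - 8*p^2 + p + 42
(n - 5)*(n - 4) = n^2 - 9*n + 20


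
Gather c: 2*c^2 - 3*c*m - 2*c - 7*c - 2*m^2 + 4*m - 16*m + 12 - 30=2*c^2 + c*(-3*m - 9) - 2*m^2 - 12*m - 18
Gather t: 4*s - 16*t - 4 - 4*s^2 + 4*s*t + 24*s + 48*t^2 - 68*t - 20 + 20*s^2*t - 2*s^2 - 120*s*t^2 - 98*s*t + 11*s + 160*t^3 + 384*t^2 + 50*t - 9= -6*s^2 + 39*s + 160*t^3 + t^2*(432 - 120*s) + t*(20*s^2 - 94*s - 34) - 33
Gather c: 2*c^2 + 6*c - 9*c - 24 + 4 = 2*c^2 - 3*c - 20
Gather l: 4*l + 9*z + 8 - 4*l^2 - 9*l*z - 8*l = -4*l^2 + l*(-9*z - 4) + 9*z + 8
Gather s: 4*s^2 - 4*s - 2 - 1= 4*s^2 - 4*s - 3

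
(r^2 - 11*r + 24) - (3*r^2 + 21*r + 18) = -2*r^2 - 32*r + 6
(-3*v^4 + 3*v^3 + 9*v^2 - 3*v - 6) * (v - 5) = -3*v^5 + 18*v^4 - 6*v^3 - 48*v^2 + 9*v + 30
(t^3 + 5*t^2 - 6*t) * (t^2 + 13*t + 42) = t^5 + 18*t^4 + 101*t^3 + 132*t^2 - 252*t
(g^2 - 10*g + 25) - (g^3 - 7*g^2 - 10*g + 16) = -g^3 + 8*g^2 + 9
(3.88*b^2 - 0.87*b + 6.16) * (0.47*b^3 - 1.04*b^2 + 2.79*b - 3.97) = 1.8236*b^5 - 4.4441*b^4 + 14.6252*b^3 - 24.2373*b^2 + 20.6403*b - 24.4552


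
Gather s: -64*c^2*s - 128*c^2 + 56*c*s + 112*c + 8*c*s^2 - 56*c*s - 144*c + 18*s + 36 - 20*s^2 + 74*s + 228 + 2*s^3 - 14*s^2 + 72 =-128*c^2 - 32*c + 2*s^3 + s^2*(8*c - 34) + s*(92 - 64*c^2) + 336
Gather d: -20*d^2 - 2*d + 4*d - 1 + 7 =-20*d^2 + 2*d + 6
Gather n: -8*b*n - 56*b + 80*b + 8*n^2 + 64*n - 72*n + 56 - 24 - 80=24*b + 8*n^2 + n*(-8*b - 8) - 48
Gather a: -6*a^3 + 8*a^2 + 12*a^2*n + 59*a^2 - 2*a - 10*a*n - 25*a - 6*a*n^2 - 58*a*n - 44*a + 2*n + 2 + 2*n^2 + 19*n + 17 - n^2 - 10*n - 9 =-6*a^3 + a^2*(12*n + 67) + a*(-6*n^2 - 68*n - 71) + n^2 + 11*n + 10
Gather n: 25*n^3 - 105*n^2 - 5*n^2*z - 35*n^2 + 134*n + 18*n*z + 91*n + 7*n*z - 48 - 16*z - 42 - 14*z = 25*n^3 + n^2*(-5*z - 140) + n*(25*z + 225) - 30*z - 90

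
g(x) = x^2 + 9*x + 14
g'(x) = 2*x + 9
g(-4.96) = -6.04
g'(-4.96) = -0.92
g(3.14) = 52.12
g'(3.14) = 15.28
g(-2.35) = -1.63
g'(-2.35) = 4.30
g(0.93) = 23.23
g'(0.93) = 10.86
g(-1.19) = 4.71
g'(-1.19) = 6.62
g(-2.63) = -2.75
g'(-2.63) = 3.74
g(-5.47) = -5.31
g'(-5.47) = -1.94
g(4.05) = 66.85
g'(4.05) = 17.10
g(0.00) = 14.00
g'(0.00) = 9.00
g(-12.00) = 50.00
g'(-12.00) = -15.00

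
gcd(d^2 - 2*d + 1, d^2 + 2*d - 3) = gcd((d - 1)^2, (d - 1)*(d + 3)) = d - 1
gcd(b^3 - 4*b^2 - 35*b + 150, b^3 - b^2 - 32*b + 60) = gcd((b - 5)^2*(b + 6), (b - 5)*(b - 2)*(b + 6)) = b^2 + b - 30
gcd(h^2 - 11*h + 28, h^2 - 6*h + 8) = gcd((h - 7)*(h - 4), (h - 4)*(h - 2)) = h - 4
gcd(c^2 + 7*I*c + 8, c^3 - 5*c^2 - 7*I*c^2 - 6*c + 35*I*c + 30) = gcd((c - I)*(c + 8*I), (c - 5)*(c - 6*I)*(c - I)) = c - I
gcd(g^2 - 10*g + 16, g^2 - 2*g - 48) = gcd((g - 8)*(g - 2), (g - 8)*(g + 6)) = g - 8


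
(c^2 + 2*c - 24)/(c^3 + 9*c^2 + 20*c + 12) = (c - 4)/(c^2 + 3*c + 2)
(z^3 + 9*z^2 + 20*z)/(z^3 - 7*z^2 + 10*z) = (z^2 + 9*z + 20)/(z^2 - 7*z + 10)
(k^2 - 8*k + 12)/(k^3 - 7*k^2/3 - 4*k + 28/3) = 3*(k - 6)/(3*k^2 - k - 14)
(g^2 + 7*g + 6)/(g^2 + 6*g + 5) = (g + 6)/(g + 5)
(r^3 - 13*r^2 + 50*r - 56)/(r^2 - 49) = (r^2 - 6*r + 8)/(r + 7)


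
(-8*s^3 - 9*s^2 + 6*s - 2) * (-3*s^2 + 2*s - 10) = 24*s^5 + 11*s^4 + 44*s^3 + 108*s^2 - 64*s + 20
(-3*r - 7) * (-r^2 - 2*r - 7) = 3*r^3 + 13*r^2 + 35*r + 49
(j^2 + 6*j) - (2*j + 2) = j^2 + 4*j - 2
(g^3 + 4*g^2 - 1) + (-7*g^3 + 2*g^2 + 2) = -6*g^3 + 6*g^2 + 1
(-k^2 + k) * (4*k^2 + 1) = -4*k^4 + 4*k^3 - k^2 + k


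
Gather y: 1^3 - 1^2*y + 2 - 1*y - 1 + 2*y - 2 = 0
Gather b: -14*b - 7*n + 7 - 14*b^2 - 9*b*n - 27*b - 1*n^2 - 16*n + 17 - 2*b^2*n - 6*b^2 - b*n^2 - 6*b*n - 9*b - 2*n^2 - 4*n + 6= b^2*(-2*n - 20) + b*(-n^2 - 15*n - 50) - 3*n^2 - 27*n + 30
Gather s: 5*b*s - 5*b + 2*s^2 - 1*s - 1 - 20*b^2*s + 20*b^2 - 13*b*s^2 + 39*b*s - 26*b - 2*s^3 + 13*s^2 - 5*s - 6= 20*b^2 - 31*b - 2*s^3 + s^2*(15 - 13*b) + s*(-20*b^2 + 44*b - 6) - 7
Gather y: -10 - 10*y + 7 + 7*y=-3*y - 3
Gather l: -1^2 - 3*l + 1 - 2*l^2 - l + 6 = -2*l^2 - 4*l + 6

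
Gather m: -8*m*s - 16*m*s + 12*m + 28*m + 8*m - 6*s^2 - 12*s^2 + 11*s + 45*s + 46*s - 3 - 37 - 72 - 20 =m*(48 - 24*s) - 18*s^2 + 102*s - 132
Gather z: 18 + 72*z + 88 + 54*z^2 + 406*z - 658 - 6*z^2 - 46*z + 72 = 48*z^2 + 432*z - 480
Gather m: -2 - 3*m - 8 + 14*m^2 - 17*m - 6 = 14*m^2 - 20*m - 16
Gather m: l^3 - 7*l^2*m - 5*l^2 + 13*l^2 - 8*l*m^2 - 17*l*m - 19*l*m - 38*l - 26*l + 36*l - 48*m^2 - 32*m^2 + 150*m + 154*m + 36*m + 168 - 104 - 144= l^3 + 8*l^2 - 28*l + m^2*(-8*l - 80) + m*(-7*l^2 - 36*l + 340) - 80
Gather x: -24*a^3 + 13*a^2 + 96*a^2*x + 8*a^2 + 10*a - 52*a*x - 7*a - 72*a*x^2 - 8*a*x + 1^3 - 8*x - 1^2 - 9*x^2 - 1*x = -24*a^3 + 21*a^2 + 3*a + x^2*(-72*a - 9) + x*(96*a^2 - 60*a - 9)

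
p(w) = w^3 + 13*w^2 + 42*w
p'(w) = 3*w^2 + 26*w + 42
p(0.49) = 23.82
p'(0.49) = 55.46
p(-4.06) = -23.16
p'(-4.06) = -14.11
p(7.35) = 1408.06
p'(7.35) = 395.17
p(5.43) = 771.47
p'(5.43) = 271.63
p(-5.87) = -0.86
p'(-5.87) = -7.25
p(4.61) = 567.87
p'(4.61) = 225.62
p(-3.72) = -27.82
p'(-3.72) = -13.20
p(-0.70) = -23.37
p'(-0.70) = 25.27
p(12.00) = 4104.00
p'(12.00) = 786.00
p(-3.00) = -36.00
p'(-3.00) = -9.00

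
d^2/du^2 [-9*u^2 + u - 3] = -18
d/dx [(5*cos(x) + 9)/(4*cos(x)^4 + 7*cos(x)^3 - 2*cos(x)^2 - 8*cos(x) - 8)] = 16*(60*cos(x)^4 + 214*cos(x)^3 + 179*cos(x)^2 - 36*cos(x) - 32)*sin(x)/(16*sin(x)^4 - 24*sin(x)^2 - 11*cos(x) + 7*cos(3*x) - 24)^2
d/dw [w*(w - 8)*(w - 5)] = 3*w^2 - 26*w + 40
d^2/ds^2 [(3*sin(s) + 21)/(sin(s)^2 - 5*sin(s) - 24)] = 3*(sin(s)^5 + 33*sin(s)^4 + 37*sin(s)^3 + 685*sin(s)^2 - 198*sin(s) - 446)/(-sin(s)^2 + 5*sin(s) + 24)^3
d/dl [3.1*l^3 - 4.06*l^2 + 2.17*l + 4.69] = 9.3*l^2 - 8.12*l + 2.17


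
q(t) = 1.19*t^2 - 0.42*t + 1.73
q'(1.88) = 4.05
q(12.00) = 168.05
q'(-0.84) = -2.42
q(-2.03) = 7.49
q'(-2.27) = -5.82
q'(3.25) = 7.32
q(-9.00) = 101.90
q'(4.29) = 9.79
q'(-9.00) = -21.84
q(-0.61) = 2.43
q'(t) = 2.38*t - 0.42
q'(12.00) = 28.14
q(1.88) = 5.15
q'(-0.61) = -1.87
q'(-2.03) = -5.25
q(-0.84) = 2.92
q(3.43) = 14.29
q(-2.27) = 8.82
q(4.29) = 21.83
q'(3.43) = 7.74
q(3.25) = 12.93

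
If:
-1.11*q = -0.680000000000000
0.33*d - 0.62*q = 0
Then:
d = 1.15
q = 0.61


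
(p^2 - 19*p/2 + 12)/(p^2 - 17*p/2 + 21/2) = (p - 8)/(p - 7)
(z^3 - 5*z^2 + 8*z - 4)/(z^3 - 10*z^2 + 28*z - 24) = (z - 1)/(z - 6)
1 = 1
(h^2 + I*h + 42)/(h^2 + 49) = (h - 6*I)/(h - 7*I)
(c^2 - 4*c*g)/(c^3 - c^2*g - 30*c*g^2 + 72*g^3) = c/(c^2 + 3*c*g - 18*g^2)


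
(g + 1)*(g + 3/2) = g^2 + 5*g/2 + 3/2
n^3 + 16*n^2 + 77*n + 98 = (n + 2)*(n + 7)^2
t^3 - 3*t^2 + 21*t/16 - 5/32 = (t - 5/2)*(t - 1/4)^2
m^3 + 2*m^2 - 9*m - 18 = (m - 3)*(m + 2)*(m + 3)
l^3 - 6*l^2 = l^2*(l - 6)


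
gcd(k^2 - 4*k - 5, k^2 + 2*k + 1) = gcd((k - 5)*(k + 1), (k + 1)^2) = k + 1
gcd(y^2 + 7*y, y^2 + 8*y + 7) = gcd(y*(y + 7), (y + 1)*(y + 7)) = y + 7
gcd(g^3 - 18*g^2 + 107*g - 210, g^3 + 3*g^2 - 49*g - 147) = g - 7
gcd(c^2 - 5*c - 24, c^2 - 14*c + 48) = c - 8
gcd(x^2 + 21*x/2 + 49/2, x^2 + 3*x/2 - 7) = x + 7/2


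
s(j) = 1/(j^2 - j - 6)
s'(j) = (1 - 2*j)/(j^2 - j - 6)^2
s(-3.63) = 0.09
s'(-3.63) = 0.07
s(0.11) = -0.16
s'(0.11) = 0.02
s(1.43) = -0.19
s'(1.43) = -0.06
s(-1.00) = -0.25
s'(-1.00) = 0.19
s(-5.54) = 0.03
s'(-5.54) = 0.01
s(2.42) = -0.39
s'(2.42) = -0.58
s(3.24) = 0.80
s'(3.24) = -3.46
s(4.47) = 0.11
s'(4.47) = -0.09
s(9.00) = 0.02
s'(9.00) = 0.00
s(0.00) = -0.17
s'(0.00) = 0.03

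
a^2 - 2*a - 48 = (a - 8)*(a + 6)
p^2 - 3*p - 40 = (p - 8)*(p + 5)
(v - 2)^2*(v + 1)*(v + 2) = v^4 - v^3 - 6*v^2 + 4*v + 8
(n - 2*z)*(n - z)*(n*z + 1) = n^3*z - 3*n^2*z^2 + n^2 + 2*n*z^3 - 3*n*z + 2*z^2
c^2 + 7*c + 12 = (c + 3)*(c + 4)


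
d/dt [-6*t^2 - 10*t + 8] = -12*t - 10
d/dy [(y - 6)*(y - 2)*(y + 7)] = 3*y^2 - 2*y - 44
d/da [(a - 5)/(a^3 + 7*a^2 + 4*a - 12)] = (a^3 + 7*a^2 + 4*a - (a - 5)*(3*a^2 + 14*a + 4) - 12)/(a^3 + 7*a^2 + 4*a - 12)^2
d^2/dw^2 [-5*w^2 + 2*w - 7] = -10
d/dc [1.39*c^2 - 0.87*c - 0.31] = 2.78*c - 0.87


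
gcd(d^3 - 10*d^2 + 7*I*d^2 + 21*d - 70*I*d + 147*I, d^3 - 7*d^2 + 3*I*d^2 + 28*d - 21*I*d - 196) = d^2 + d*(-7 + 7*I) - 49*I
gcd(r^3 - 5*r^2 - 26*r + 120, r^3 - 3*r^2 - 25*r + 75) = r + 5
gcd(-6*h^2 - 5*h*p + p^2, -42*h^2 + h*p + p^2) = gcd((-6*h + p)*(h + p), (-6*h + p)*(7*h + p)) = -6*h + p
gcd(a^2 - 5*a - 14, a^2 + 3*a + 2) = a + 2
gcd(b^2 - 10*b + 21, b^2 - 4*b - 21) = b - 7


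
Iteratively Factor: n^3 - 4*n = (n - 2)*(n^2 + 2*n) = (n - 2)*(n + 2)*(n)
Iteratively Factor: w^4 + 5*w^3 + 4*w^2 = (w)*(w^3 + 5*w^2 + 4*w) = w*(w + 1)*(w^2 + 4*w) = w^2*(w + 1)*(w + 4)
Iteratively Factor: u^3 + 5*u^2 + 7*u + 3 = (u + 1)*(u^2 + 4*u + 3) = (u + 1)^2*(u + 3)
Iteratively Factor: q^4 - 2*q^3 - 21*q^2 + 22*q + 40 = (q - 5)*(q^3 + 3*q^2 - 6*q - 8) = (q - 5)*(q + 4)*(q^2 - q - 2) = (q - 5)*(q - 2)*(q + 4)*(q + 1)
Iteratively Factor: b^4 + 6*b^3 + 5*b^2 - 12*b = (b)*(b^3 + 6*b^2 + 5*b - 12) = b*(b + 4)*(b^2 + 2*b - 3) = b*(b - 1)*(b + 4)*(b + 3)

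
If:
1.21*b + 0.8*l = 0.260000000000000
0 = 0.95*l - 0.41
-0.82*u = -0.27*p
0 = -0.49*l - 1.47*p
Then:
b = -0.07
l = 0.43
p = -0.14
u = -0.05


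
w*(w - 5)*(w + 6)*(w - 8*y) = w^4 - 8*w^3*y + w^3 - 8*w^2*y - 30*w^2 + 240*w*y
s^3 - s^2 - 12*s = s*(s - 4)*(s + 3)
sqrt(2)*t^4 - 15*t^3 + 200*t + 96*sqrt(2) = (t - 6*sqrt(2))*(t - 4*sqrt(2))*(t + 2*sqrt(2))*(sqrt(2)*t + 1)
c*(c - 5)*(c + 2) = c^3 - 3*c^2 - 10*c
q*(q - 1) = q^2 - q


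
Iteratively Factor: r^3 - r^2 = (r)*(r^2 - r) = r*(r - 1)*(r)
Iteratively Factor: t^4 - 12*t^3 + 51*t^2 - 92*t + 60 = (t - 3)*(t^3 - 9*t^2 + 24*t - 20) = (t - 5)*(t - 3)*(t^2 - 4*t + 4) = (t - 5)*(t - 3)*(t - 2)*(t - 2)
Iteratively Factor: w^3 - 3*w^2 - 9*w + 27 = (w - 3)*(w^2 - 9) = (w - 3)*(w + 3)*(w - 3)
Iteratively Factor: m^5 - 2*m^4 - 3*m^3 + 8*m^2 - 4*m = (m - 1)*(m^4 - m^3 - 4*m^2 + 4*m) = m*(m - 1)*(m^3 - m^2 - 4*m + 4) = m*(m - 1)*(m + 2)*(m^2 - 3*m + 2) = m*(m - 2)*(m - 1)*(m + 2)*(m - 1)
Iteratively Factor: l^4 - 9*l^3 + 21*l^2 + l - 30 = (l + 1)*(l^3 - 10*l^2 + 31*l - 30) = (l - 2)*(l + 1)*(l^2 - 8*l + 15) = (l - 3)*(l - 2)*(l + 1)*(l - 5)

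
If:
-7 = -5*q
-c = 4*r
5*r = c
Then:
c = 0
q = 7/5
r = 0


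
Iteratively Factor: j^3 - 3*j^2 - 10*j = (j)*(j^2 - 3*j - 10) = j*(j + 2)*(j - 5)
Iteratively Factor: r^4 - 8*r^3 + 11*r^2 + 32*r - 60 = (r - 5)*(r^3 - 3*r^2 - 4*r + 12) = (r - 5)*(r - 2)*(r^2 - r - 6) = (r - 5)*(r - 2)*(r + 2)*(r - 3)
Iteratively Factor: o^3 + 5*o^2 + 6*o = (o + 2)*(o^2 + 3*o) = o*(o + 2)*(o + 3)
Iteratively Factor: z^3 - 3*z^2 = (z)*(z^2 - 3*z) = z*(z - 3)*(z)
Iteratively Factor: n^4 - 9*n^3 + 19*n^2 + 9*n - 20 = (n + 1)*(n^3 - 10*n^2 + 29*n - 20) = (n - 4)*(n + 1)*(n^2 - 6*n + 5) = (n - 4)*(n - 1)*(n + 1)*(n - 5)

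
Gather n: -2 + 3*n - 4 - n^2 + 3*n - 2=-n^2 + 6*n - 8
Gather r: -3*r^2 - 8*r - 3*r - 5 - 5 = -3*r^2 - 11*r - 10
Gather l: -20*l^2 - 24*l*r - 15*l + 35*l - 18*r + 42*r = -20*l^2 + l*(20 - 24*r) + 24*r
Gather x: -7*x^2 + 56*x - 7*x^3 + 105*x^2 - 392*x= -7*x^3 + 98*x^2 - 336*x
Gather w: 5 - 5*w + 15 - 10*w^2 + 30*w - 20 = -10*w^2 + 25*w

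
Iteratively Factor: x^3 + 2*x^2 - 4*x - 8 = (x - 2)*(x^2 + 4*x + 4) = (x - 2)*(x + 2)*(x + 2)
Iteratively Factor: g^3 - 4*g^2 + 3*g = (g - 3)*(g^2 - g) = (g - 3)*(g - 1)*(g)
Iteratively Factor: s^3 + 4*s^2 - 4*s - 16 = (s - 2)*(s^2 + 6*s + 8) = (s - 2)*(s + 2)*(s + 4)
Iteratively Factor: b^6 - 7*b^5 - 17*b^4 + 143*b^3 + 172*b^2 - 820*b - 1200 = (b - 5)*(b^5 - 2*b^4 - 27*b^3 + 8*b^2 + 212*b + 240) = (b - 5)*(b + 2)*(b^4 - 4*b^3 - 19*b^2 + 46*b + 120) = (b - 5)*(b - 4)*(b + 2)*(b^3 - 19*b - 30) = (b - 5)^2*(b - 4)*(b + 2)*(b^2 + 5*b + 6) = (b - 5)^2*(b - 4)*(b + 2)*(b + 3)*(b + 2)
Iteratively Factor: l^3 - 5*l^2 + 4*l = (l)*(l^2 - 5*l + 4) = l*(l - 1)*(l - 4)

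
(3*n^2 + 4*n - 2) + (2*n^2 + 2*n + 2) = 5*n^2 + 6*n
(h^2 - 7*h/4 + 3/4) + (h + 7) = h^2 - 3*h/4 + 31/4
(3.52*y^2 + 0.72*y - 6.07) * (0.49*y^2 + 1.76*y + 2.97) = 1.7248*y^4 + 6.548*y^3 + 8.7473*y^2 - 8.5448*y - 18.0279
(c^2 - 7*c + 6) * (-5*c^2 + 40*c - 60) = -5*c^4 + 75*c^3 - 370*c^2 + 660*c - 360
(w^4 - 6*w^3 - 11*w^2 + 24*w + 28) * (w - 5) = w^5 - 11*w^4 + 19*w^3 + 79*w^2 - 92*w - 140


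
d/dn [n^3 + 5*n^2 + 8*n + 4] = 3*n^2 + 10*n + 8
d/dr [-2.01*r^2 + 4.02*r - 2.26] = 4.02 - 4.02*r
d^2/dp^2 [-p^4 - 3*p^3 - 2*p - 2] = 6*p*(-2*p - 3)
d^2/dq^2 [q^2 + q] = 2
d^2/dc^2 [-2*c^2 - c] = -4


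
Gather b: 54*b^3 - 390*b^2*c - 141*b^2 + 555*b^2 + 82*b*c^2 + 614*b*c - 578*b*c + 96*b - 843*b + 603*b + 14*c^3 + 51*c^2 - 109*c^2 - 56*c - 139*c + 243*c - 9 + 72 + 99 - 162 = 54*b^3 + b^2*(414 - 390*c) + b*(82*c^2 + 36*c - 144) + 14*c^3 - 58*c^2 + 48*c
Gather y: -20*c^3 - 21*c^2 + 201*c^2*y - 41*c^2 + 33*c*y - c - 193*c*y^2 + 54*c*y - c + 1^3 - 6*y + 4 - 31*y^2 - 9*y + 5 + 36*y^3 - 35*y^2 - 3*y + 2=-20*c^3 - 62*c^2 - 2*c + 36*y^3 + y^2*(-193*c - 66) + y*(201*c^2 + 87*c - 18) + 12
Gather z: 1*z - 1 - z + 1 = 0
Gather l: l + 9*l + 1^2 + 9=10*l + 10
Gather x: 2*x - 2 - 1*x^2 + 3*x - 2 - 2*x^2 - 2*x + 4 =-3*x^2 + 3*x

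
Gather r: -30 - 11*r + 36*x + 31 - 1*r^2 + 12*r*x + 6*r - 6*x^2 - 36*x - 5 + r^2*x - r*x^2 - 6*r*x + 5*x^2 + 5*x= r^2*(x - 1) + r*(-x^2 + 6*x - 5) - x^2 + 5*x - 4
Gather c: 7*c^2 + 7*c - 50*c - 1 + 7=7*c^2 - 43*c + 6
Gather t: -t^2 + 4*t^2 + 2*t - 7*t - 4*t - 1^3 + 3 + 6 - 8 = 3*t^2 - 9*t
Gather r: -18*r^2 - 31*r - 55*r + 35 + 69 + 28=-18*r^2 - 86*r + 132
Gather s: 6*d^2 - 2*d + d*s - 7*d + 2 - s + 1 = 6*d^2 - 9*d + s*(d - 1) + 3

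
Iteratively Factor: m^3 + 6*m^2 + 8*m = (m + 2)*(m^2 + 4*m) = (m + 2)*(m + 4)*(m)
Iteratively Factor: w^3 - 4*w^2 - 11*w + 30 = (w + 3)*(w^2 - 7*w + 10) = (w - 2)*(w + 3)*(w - 5)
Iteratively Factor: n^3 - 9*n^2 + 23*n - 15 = (n - 5)*(n^2 - 4*n + 3) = (n - 5)*(n - 1)*(n - 3)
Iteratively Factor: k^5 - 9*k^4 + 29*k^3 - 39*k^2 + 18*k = (k - 1)*(k^4 - 8*k^3 + 21*k^2 - 18*k) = (k - 3)*(k - 1)*(k^3 - 5*k^2 + 6*k) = (k - 3)^2*(k - 1)*(k^2 - 2*k) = (k - 3)^2*(k - 2)*(k - 1)*(k)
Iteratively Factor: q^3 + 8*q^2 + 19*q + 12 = (q + 3)*(q^2 + 5*q + 4) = (q + 3)*(q + 4)*(q + 1)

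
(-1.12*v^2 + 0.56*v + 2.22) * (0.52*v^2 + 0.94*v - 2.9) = -0.5824*v^4 - 0.7616*v^3 + 4.9288*v^2 + 0.4628*v - 6.438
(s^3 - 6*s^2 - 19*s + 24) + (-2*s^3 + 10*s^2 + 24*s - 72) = -s^3 + 4*s^2 + 5*s - 48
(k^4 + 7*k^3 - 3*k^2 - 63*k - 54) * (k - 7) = k^5 - 52*k^3 - 42*k^2 + 387*k + 378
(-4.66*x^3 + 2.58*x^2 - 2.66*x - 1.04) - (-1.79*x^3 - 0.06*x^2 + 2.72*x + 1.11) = -2.87*x^3 + 2.64*x^2 - 5.38*x - 2.15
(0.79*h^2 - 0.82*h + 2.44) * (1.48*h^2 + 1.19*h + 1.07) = 1.1692*h^4 - 0.2735*h^3 + 3.4807*h^2 + 2.0262*h + 2.6108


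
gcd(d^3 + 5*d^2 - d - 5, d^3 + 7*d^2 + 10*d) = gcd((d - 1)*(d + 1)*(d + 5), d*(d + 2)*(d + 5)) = d + 5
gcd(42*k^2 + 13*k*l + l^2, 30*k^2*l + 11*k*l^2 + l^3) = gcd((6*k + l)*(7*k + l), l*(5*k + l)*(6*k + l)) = 6*k + l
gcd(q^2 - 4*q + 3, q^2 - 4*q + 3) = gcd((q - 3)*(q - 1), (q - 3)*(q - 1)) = q^2 - 4*q + 3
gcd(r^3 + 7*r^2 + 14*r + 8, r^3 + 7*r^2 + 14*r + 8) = r^3 + 7*r^2 + 14*r + 8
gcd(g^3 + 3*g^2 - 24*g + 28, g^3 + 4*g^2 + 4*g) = 1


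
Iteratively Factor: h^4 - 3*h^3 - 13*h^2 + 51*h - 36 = (h + 4)*(h^3 - 7*h^2 + 15*h - 9) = (h - 1)*(h + 4)*(h^2 - 6*h + 9) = (h - 3)*(h - 1)*(h + 4)*(h - 3)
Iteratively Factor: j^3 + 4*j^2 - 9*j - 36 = (j - 3)*(j^2 + 7*j + 12) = (j - 3)*(j + 3)*(j + 4)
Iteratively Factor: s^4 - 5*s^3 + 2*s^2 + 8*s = (s - 4)*(s^3 - s^2 - 2*s) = (s - 4)*(s - 2)*(s^2 + s) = s*(s - 4)*(s - 2)*(s + 1)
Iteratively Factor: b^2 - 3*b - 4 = (b - 4)*(b + 1)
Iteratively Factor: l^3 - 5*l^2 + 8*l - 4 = (l - 2)*(l^2 - 3*l + 2) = (l - 2)^2*(l - 1)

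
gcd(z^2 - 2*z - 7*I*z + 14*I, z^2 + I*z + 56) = z - 7*I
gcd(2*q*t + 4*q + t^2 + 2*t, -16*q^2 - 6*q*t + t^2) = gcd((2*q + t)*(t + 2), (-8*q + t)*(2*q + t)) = 2*q + t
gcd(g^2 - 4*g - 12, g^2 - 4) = g + 2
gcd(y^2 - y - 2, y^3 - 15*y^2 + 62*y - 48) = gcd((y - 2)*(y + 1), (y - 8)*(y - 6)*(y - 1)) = 1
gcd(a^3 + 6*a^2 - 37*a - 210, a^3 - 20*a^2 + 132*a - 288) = a - 6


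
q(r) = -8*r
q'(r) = -8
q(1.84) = -14.72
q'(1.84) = -8.00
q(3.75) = -30.00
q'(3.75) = -8.00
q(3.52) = -28.16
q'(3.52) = -8.00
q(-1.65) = 13.20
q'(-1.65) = -8.00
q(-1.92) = 15.36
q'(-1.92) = -8.00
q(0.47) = -3.76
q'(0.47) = -8.00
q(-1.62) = 12.96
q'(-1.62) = -8.00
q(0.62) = -4.96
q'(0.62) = -8.00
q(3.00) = -24.00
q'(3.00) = -8.00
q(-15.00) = 120.00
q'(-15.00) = -8.00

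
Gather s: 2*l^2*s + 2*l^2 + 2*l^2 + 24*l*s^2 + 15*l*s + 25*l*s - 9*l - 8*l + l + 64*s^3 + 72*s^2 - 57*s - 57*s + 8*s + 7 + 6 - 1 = 4*l^2 - 16*l + 64*s^3 + s^2*(24*l + 72) + s*(2*l^2 + 40*l - 106) + 12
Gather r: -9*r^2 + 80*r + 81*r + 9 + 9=-9*r^2 + 161*r + 18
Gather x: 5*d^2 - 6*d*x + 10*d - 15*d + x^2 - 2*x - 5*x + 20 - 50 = 5*d^2 - 5*d + x^2 + x*(-6*d - 7) - 30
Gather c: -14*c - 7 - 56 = -14*c - 63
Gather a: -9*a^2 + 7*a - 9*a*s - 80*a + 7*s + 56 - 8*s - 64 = -9*a^2 + a*(-9*s - 73) - s - 8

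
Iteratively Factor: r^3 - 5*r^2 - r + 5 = (r - 1)*(r^2 - 4*r - 5) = (r - 5)*(r - 1)*(r + 1)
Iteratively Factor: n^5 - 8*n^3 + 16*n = (n - 2)*(n^4 + 2*n^3 - 4*n^2 - 8*n) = (n - 2)*(n + 2)*(n^3 - 4*n) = n*(n - 2)*(n + 2)*(n^2 - 4) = n*(n - 2)*(n + 2)^2*(n - 2)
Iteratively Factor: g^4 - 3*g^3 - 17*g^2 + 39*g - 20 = (g + 4)*(g^3 - 7*g^2 + 11*g - 5) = (g - 1)*(g + 4)*(g^2 - 6*g + 5) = (g - 1)^2*(g + 4)*(g - 5)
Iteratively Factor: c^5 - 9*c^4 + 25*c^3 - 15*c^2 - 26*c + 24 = (c + 1)*(c^4 - 10*c^3 + 35*c^2 - 50*c + 24) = (c - 4)*(c + 1)*(c^3 - 6*c^2 + 11*c - 6) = (c - 4)*(c - 1)*(c + 1)*(c^2 - 5*c + 6) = (c - 4)*(c - 2)*(c - 1)*(c + 1)*(c - 3)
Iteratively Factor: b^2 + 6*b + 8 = (b + 4)*(b + 2)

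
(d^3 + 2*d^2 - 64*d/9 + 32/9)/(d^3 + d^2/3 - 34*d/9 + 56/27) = 3*(d + 4)/(3*d + 7)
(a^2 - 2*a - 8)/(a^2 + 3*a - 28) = (a + 2)/(a + 7)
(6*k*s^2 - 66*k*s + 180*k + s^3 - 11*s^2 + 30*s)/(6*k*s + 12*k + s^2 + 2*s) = (s^2 - 11*s + 30)/(s + 2)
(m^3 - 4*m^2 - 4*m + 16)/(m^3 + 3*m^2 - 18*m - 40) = (m - 2)/(m + 5)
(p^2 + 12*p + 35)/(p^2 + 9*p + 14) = (p + 5)/(p + 2)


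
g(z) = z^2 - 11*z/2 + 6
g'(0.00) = -5.50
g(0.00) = 6.00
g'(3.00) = 0.50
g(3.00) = -1.50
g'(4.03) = 2.56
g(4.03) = 0.08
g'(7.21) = 8.92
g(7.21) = 18.33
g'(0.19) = -5.12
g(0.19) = 4.99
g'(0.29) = -4.92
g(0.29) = 4.49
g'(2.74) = -0.02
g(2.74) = -1.56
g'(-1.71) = -8.92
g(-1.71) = 18.33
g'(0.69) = -4.12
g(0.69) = 2.68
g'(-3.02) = -11.54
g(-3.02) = 31.73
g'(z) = 2*z - 11/2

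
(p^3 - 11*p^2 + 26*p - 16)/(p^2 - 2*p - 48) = (p^2 - 3*p + 2)/(p + 6)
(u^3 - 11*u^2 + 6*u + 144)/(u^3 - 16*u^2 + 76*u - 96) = (u + 3)/(u - 2)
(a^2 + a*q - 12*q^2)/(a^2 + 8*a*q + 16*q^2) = (a - 3*q)/(a + 4*q)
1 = 1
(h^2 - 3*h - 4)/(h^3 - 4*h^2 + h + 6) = (h - 4)/(h^2 - 5*h + 6)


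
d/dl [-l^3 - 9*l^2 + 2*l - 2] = -3*l^2 - 18*l + 2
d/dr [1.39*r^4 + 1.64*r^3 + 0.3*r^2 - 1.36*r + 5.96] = 5.56*r^3 + 4.92*r^2 + 0.6*r - 1.36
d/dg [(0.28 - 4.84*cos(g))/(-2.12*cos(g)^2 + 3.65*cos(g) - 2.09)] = (10.2608*cos(g)^2 - 1.1872*cos(g) - 9.0936)*sin(g)/(4.4944*cos(g)^4 - 15.476*cos(g)^3 + 22.1841*cos(g)^2 - 15.257*cos(g) + 4.3681)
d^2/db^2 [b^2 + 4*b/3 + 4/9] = 2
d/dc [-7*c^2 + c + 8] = 1 - 14*c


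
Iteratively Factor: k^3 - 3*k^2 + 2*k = (k - 2)*(k^2 - k) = k*(k - 2)*(k - 1)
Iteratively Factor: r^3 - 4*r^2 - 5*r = (r - 5)*(r^2 + r) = r*(r - 5)*(r + 1)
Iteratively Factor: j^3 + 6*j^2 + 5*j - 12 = (j + 4)*(j^2 + 2*j - 3) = (j + 3)*(j + 4)*(j - 1)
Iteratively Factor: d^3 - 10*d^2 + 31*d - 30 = (d - 2)*(d^2 - 8*d + 15) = (d - 3)*(d - 2)*(d - 5)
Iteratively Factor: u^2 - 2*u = (u)*(u - 2)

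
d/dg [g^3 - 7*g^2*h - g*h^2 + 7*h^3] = 3*g^2 - 14*g*h - h^2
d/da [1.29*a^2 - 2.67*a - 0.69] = 2.58*a - 2.67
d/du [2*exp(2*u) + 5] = 4*exp(2*u)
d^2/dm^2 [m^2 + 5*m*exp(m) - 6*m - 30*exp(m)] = 5*m*exp(m) - 20*exp(m) + 2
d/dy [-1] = 0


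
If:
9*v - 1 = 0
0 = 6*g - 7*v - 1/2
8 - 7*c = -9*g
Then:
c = 17/12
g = 23/108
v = 1/9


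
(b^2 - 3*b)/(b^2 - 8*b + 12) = b*(b - 3)/(b^2 - 8*b + 12)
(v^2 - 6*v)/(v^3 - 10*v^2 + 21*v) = (v - 6)/(v^2 - 10*v + 21)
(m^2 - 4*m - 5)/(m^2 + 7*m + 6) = (m - 5)/(m + 6)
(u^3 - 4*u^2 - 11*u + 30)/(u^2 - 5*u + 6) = (u^2 - 2*u - 15)/(u - 3)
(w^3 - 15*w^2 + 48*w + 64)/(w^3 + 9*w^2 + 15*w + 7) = (w^2 - 16*w + 64)/(w^2 + 8*w + 7)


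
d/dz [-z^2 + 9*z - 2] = 9 - 2*z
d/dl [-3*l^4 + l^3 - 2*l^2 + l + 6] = -12*l^3 + 3*l^2 - 4*l + 1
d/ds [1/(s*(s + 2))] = 2*(-s - 1)/(s^2*(s^2 + 4*s + 4))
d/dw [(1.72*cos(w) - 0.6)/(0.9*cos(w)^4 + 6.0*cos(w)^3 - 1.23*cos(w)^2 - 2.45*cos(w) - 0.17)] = (4.644*cos(w)^4 + 18.48*cos(w)^3 - 12.9156*cos(w)^2 + 1.476*cos(w) + 1.7624)*sin(w)/(0.81*cos(w)^8 + 10.8*cos(w)^7 + 33.786*cos(w)^6 - 19.17*cos(w)^5 - 28.1931*cos(w)^4 + 3.987*cos(w)^3 + 6.4207*cos(w)^2 + 0.833*cos(w) + 0.0289)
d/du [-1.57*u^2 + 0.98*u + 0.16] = 0.98 - 3.14*u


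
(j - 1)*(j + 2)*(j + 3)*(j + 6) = j^4 + 10*j^3 + 25*j^2 - 36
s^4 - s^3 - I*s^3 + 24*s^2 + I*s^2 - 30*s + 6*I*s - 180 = (s - 3)*(s + 2)*(s - 6*I)*(s + 5*I)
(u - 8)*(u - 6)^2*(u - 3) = u^4 - 23*u^3 + 192*u^2 - 684*u + 864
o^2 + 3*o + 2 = (o + 1)*(o + 2)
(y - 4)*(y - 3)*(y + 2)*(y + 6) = y^4 + y^3 - 32*y^2 + 12*y + 144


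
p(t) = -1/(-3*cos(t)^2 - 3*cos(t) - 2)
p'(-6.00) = 0.04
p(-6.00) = 0.13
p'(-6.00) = 0.04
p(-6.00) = 0.13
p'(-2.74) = 0.31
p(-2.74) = 0.56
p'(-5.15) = 0.35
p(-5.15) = 0.26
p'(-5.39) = 0.21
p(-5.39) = 0.20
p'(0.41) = 0.06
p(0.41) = 0.14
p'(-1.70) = -0.80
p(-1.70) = 0.60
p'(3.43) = 0.22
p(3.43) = 0.53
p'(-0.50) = -0.08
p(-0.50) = 0.14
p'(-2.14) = 0.13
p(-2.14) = 0.80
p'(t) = -(-6*sin(t)*cos(t) - 3*sin(t))/(-3*cos(t)^2 - 3*cos(t) - 2)^2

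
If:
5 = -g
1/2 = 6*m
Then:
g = -5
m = 1/12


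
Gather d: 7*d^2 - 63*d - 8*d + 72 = 7*d^2 - 71*d + 72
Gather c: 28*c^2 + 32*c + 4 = 28*c^2 + 32*c + 4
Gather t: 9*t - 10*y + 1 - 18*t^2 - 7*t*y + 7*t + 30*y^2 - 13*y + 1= -18*t^2 + t*(16 - 7*y) + 30*y^2 - 23*y + 2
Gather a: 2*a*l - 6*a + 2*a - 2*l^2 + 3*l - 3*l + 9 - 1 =a*(2*l - 4) - 2*l^2 + 8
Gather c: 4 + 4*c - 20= 4*c - 16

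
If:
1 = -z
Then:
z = -1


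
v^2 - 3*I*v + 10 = (v - 5*I)*(v + 2*I)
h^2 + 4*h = h*(h + 4)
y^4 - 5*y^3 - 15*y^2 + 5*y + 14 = (y - 7)*(y - 1)*(y + 1)*(y + 2)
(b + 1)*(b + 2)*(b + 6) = b^3 + 9*b^2 + 20*b + 12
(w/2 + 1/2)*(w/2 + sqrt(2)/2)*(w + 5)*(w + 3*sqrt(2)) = w^4/4 + sqrt(2)*w^3 + 3*w^3/2 + 11*w^2/4 + 6*sqrt(2)*w^2 + 5*sqrt(2)*w + 9*w + 15/2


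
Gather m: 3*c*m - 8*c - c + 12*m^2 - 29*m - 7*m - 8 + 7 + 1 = -9*c + 12*m^2 + m*(3*c - 36)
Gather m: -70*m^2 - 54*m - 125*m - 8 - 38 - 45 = -70*m^2 - 179*m - 91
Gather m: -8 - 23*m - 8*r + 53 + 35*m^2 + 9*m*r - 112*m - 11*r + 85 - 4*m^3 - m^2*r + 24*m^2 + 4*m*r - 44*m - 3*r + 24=-4*m^3 + m^2*(59 - r) + m*(13*r - 179) - 22*r + 154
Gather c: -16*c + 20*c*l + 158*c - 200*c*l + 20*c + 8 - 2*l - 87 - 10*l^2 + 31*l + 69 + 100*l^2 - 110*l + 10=c*(162 - 180*l) + 90*l^2 - 81*l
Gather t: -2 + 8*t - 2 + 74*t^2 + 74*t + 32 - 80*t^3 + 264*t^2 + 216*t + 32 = -80*t^3 + 338*t^2 + 298*t + 60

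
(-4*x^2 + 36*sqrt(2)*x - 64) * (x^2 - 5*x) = -4*x^4 + 20*x^3 + 36*sqrt(2)*x^3 - 180*sqrt(2)*x^2 - 64*x^2 + 320*x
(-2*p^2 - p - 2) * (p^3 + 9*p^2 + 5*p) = -2*p^5 - 19*p^4 - 21*p^3 - 23*p^2 - 10*p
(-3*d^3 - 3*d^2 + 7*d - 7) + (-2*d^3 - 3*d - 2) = -5*d^3 - 3*d^2 + 4*d - 9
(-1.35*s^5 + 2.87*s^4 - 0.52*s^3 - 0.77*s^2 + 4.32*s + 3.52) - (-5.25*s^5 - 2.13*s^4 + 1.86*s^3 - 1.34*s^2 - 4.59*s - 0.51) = 3.9*s^5 + 5.0*s^4 - 2.38*s^3 + 0.57*s^2 + 8.91*s + 4.03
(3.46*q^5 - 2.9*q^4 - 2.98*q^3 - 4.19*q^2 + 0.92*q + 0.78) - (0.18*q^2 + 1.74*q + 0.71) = 3.46*q^5 - 2.9*q^4 - 2.98*q^3 - 4.37*q^2 - 0.82*q + 0.0700000000000001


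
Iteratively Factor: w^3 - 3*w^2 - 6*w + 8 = (w - 4)*(w^2 + w - 2) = (w - 4)*(w - 1)*(w + 2)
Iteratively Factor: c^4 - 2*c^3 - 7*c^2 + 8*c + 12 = (c - 2)*(c^3 - 7*c - 6) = (c - 3)*(c - 2)*(c^2 + 3*c + 2) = (c - 3)*(c - 2)*(c + 2)*(c + 1)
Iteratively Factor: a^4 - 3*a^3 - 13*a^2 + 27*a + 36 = (a - 4)*(a^3 + a^2 - 9*a - 9) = (a - 4)*(a - 3)*(a^2 + 4*a + 3) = (a - 4)*(a - 3)*(a + 3)*(a + 1)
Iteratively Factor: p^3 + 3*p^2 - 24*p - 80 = (p + 4)*(p^2 - p - 20) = (p + 4)^2*(p - 5)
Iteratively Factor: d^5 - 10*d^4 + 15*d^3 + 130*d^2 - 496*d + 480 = (d - 3)*(d^4 - 7*d^3 - 6*d^2 + 112*d - 160) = (d - 3)*(d - 2)*(d^3 - 5*d^2 - 16*d + 80) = (d - 4)*(d - 3)*(d - 2)*(d^2 - d - 20) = (d - 4)*(d - 3)*(d - 2)*(d + 4)*(d - 5)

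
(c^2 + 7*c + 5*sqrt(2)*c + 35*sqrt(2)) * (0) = 0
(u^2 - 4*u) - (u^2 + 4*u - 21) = 21 - 8*u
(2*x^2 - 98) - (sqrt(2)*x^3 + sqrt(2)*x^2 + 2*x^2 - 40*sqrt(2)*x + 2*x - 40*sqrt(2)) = -sqrt(2)*x^3 - sqrt(2)*x^2 - 2*x + 40*sqrt(2)*x - 98 + 40*sqrt(2)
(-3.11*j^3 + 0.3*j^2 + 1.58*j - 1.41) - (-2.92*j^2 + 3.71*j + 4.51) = -3.11*j^3 + 3.22*j^2 - 2.13*j - 5.92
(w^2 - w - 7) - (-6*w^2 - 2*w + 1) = 7*w^2 + w - 8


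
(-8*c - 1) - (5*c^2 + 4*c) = -5*c^2 - 12*c - 1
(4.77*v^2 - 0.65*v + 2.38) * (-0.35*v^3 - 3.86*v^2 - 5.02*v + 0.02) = -1.6695*v^5 - 18.1847*v^4 - 22.2694*v^3 - 5.8284*v^2 - 11.9606*v + 0.0476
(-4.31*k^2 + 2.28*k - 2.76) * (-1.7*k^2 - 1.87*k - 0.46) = 7.327*k^4 + 4.1837*k^3 + 2.411*k^2 + 4.1124*k + 1.2696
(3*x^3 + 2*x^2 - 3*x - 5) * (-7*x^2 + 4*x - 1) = -21*x^5 - 2*x^4 + 26*x^3 + 21*x^2 - 17*x + 5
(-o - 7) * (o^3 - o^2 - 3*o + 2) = -o^4 - 6*o^3 + 10*o^2 + 19*o - 14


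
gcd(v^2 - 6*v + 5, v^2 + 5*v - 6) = v - 1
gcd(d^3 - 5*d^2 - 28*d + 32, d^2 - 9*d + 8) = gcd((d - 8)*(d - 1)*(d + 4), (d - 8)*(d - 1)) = d^2 - 9*d + 8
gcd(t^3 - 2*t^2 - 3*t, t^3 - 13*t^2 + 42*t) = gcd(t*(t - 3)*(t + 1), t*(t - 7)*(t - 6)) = t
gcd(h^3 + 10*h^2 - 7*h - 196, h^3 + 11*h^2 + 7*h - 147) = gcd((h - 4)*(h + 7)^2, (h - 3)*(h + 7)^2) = h^2 + 14*h + 49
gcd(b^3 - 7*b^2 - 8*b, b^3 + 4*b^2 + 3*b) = b^2 + b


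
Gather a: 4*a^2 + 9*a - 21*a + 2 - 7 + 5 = 4*a^2 - 12*a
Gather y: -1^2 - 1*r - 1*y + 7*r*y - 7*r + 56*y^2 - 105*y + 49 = -8*r + 56*y^2 + y*(7*r - 106) + 48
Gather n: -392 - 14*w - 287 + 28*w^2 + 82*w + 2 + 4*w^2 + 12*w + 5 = 32*w^2 + 80*w - 672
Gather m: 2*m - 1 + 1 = 2*m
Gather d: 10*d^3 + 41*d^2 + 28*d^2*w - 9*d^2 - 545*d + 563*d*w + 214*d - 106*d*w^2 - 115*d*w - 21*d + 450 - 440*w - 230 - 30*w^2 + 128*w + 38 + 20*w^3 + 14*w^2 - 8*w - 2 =10*d^3 + d^2*(28*w + 32) + d*(-106*w^2 + 448*w - 352) + 20*w^3 - 16*w^2 - 320*w + 256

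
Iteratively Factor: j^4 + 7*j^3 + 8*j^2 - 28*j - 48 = (j + 2)*(j^3 + 5*j^2 - 2*j - 24) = (j + 2)*(j + 3)*(j^2 + 2*j - 8) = (j - 2)*(j + 2)*(j + 3)*(j + 4)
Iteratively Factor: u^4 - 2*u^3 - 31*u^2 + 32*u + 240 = (u - 4)*(u^3 + 2*u^2 - 23*u - 60) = (u - 4)*(u + 3)*(u^2 - u - 20) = (u - 5)*(u - 4)*(u + 3)*(u + 4)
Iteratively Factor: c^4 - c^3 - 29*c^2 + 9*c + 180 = (c + 3)*(c^3 - 4*c^2 - 17*c + 60) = (c + 3)*(c + 4)*(c^2 - 8*c + 15) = (c - 3)*(c + 3)*(c + 4)*(c - 5)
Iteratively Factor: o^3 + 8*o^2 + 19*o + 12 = (o + 1)*(o^2 + 7*o + 12) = (o + 1)*(o + 4)*(o + 3)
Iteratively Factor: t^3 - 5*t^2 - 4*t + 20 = (t - 5)*(t^2 - 4) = (t - 5)*(t - 2)*(t + 2)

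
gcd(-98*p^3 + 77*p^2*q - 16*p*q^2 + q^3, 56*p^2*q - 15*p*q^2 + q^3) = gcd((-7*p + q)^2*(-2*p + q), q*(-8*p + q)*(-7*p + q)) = 7*p - q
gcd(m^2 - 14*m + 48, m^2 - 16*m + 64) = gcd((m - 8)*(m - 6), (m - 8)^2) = m - 8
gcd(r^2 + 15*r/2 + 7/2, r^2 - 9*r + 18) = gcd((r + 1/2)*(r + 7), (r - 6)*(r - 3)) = 1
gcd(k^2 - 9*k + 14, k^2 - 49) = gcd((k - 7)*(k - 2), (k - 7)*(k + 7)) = k - 7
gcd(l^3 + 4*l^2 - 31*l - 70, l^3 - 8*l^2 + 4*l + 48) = l + 2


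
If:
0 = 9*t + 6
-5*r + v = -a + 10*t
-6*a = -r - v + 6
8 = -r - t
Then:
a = -170/21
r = -22/3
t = -2/3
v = -740/21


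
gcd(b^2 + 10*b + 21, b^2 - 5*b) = 1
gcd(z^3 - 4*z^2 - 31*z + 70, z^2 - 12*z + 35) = z - 7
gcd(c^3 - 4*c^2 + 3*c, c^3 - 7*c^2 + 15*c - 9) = c^2 - 4*c + 3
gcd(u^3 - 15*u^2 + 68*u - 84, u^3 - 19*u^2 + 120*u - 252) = u^2 - 13*u + 42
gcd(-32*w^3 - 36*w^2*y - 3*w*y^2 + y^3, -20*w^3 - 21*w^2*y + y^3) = 4*w^2 + 5*w*y + y^2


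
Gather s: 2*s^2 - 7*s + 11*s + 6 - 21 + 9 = 2*s^2 + 4*s - 6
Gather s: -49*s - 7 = -49*s - 7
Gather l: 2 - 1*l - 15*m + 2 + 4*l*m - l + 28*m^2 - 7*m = l*(4*m - 2) + 28*m^2 - 22*m + 4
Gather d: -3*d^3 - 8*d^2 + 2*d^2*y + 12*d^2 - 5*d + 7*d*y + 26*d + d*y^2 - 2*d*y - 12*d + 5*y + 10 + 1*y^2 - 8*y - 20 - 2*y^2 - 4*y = -3*d^3 + d^2*(2*y + 4) + d*(y^2 + 5*y + 9) - y^2 - 7*y - 10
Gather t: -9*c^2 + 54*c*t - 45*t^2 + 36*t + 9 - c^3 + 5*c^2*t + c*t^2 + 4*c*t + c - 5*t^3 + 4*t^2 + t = -c^3 - 9*c^2 + c - 5*t^3 + t^2*(c - 41) + t*(5*c^2 + 58*c + 37) + 9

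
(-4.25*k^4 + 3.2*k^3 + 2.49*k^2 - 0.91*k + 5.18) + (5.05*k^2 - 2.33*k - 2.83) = -4.25*k^4 + 3.2*k^3 + 7.54*k^2 - 3.24*k + 2.35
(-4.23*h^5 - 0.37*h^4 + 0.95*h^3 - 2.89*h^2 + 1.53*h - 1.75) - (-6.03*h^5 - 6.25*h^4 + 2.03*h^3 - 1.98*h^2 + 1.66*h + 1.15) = 1.8*h^5 + 5.88*h^4 - 1.08*h^3 - 0.91*h^2 - 0.13*h - 2.9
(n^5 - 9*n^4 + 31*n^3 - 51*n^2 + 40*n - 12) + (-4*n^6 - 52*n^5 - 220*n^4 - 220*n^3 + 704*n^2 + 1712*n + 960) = -4*n^6 - 51*n^5 - 229*n^4 - 189*n^3 + 653*n^2 + 1752*n + 948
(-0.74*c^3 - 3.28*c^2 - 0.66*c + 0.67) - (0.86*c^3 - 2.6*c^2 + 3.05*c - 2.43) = -1.6*c^3 - 0.68*c^2 - 3.71*c + 3.1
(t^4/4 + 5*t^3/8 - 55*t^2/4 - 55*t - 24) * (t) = t^5/4 + 5*t^4/8 - 55*t^3/4 - 55*t^2 - 24*t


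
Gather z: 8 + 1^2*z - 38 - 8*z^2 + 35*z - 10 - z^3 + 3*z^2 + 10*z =-z^3 - 5*z^2 + 46*z - 40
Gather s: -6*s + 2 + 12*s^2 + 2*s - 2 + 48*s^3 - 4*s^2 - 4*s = 48*s^3 + 8*s^2 - 8*s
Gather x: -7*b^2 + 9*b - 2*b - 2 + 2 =-7*b^2 + 7*b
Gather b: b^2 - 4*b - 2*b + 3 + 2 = b^2 - 6*b + 5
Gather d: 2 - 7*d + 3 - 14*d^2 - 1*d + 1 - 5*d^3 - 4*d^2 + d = -5*d^3 - 18*d^2 - 7*d + 6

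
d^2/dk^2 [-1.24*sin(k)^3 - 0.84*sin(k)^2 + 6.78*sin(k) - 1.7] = -5.85*sin(k) - 2.79*sin(3*k) - 1.68*cos(2*k)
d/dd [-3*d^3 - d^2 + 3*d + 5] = -9*d^2 - 2*d + 3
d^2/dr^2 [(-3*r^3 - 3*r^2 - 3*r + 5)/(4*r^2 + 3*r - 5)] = 2*(-99*r^3 + 195*r^2 - 225*r + 25)/(64*r^6 + 144*r^5 - 132*r^4 - 333*r^3 + 165*r^2 + 225*r - 125)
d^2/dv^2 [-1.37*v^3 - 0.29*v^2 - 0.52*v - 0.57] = -8.22*v - 0.58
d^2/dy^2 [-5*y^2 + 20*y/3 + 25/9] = -10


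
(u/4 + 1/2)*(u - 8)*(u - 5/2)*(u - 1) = u^4/4 - 19*u^3/8 + 15*u^2/8 + 41*u/4 - 10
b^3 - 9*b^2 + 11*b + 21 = (b - 7)*(b - 3)*(b + 1)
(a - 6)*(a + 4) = a^2 - 2*a - 24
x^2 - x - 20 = (x - 5)*(x + 4)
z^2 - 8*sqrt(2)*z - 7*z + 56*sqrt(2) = (z - 7)*(z - 8*sqrt(2))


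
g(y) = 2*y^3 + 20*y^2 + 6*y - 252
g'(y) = 6*y^2 + 40*y + 6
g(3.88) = 189.19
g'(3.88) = 251.53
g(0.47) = -244.55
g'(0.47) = 26.13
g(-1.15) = -235.49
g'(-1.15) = -32.06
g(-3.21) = -131.33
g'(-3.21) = -60.58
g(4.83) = 468.92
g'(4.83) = 339.17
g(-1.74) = -212.42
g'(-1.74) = -45.43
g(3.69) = 142.95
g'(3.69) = 235.30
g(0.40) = -246.27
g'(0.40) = 22.96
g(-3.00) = -144.00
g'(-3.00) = -60.00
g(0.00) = -252.00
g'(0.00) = 6.00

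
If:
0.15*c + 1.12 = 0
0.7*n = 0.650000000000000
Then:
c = -7.47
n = 0.93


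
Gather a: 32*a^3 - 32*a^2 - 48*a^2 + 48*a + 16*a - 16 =32*a^3 - 80*a^2 + 64*a - 16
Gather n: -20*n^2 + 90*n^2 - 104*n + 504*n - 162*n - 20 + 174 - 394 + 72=70*n^2 + 238*n - 168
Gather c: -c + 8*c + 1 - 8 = 7*c - 7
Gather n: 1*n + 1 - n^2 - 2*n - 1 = -n^2 - n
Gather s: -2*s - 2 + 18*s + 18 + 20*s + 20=36*s + 36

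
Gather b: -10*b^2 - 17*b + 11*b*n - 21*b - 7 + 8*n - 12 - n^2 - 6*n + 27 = -10*b^2 + b*(11*n - 38) - n^2 + 2*n + 8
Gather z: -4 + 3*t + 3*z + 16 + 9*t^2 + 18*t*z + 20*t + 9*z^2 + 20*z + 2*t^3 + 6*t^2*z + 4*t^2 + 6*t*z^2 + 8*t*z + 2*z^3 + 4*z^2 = 2*t^3 + 13*t^2 + 23*t + 2*z^3 + z^2*(6*t + 13) + z*(6*t^2 + 26*t + 23) + 12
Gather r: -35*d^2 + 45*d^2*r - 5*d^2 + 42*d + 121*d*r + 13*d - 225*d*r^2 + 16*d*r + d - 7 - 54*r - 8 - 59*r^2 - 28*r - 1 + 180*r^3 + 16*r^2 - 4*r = -40*d^2 + 56*d + 180*r^3 + r^2*(-225*d - 43) + r*(45*d^2 + 137*d - 86) - 16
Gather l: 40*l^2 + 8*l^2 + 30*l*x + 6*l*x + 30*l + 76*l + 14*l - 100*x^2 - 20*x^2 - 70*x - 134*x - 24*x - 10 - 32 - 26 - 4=48*l^2 + l*(36*x + 120) - 120*x^2 - 228*x - 72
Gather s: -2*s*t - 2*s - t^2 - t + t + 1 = s*(-2*t - 2) - t^2 + 1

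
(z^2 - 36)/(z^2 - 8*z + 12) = (z + 6)/(z - 2)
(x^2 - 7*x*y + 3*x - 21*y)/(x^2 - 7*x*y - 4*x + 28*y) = (x + 3)/(x - 4)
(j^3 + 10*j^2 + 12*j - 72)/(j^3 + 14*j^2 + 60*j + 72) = (j - 2)/(j + 2)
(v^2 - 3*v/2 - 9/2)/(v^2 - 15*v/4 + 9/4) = 2*(2*v + 3)/(4*v - 3)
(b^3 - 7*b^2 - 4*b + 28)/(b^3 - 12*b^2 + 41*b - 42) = (b + 2)/(b - 3)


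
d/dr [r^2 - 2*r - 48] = 2*r - 2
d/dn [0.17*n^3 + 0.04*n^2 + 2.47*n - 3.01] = 0.51*n^2 + 0.08*n + 2.47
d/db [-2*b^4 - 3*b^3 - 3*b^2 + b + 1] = -8*b^3 - 9*b^2 - 6*b + 1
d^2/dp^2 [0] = 0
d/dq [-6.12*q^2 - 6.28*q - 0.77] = -12.24*q - 6.28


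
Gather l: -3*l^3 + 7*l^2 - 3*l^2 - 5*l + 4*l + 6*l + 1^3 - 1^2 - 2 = -3*l^3 + 4*l^2 + 5*l - 2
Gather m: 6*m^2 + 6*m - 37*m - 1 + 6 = 6*m^2 - 31*m + 5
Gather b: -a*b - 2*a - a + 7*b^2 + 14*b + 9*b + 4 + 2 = -3*a + 7*b^2 + b*(23 - a) + 6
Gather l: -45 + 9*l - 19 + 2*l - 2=11*l - 66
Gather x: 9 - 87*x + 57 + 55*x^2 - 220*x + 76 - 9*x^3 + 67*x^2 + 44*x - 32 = -9*x^3 + 122*x^2 - 263*x + 110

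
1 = 1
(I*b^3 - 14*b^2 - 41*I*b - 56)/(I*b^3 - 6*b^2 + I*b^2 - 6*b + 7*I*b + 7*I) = (b + 8*I)/(b + 1)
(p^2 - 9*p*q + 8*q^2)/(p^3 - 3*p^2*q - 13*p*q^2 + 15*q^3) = (p - 8*q)/(p^2 - 2*p*q - 15*q^2)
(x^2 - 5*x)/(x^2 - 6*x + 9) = x*(x - 5)/(x^2 - 6*x + 9)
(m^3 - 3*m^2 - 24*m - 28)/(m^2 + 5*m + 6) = (m^2 - 5*m - 14)/(m + 3)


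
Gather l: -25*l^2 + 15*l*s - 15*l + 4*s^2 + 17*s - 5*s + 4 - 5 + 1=-25*l^2 + l*(15*s - 15) + 4*s^2 + 12*s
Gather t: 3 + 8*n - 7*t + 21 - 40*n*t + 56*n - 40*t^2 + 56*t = 64*n - 40*t^2 + t*(49 - 40*n) + 24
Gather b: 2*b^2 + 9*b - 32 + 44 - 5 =2*b^2 + 9*b + 7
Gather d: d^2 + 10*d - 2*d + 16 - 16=d^2 + 8*d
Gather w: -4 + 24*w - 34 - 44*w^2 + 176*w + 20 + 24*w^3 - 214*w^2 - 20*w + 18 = 24*w^3 - 258*w^2 + 180*w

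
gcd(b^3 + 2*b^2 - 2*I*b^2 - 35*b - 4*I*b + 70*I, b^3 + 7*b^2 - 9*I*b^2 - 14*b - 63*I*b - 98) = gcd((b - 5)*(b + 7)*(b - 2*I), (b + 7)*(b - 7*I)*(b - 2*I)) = b^2 + b*(7 - 2*I) - 14*I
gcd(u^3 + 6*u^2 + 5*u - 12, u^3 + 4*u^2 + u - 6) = u^2 + 2*u - 3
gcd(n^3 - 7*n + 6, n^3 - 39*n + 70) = n - 2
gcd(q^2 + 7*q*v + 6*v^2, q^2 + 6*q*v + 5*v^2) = q + v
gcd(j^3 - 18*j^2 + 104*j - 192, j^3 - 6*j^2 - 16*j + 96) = j^2 - 10*j + 24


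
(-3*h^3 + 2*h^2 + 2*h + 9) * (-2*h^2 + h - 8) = 6*h^5 - 7*h^4 + 22*h^3 - 32*h^2 - 7*h - 72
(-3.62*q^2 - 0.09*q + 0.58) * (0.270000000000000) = -0.9774*q^2 - 0.0243*q + 0.1566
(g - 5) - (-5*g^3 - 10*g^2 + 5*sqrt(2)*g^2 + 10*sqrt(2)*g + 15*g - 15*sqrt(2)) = 5*g^3 - 5*sqrt(2)*g^2 + 10*g^2 - 10*sqrt(2)*g - 14*g - 5 + 15*sqrt(2)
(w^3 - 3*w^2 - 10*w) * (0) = 0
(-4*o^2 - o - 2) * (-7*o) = 28*o^3 + 7*o^2 + 14*o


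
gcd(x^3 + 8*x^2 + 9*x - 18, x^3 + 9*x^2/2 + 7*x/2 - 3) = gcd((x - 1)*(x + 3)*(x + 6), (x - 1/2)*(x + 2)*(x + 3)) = x + 3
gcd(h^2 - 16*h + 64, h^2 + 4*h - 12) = 1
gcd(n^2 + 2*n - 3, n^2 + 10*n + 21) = n + 3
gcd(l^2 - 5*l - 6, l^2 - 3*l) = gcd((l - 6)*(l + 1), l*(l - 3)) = 1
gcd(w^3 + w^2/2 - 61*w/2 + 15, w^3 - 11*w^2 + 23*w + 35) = w - 5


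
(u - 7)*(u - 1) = u^2 - 8*u + 7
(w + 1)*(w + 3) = w^2 + 4*w + 3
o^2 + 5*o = o*(o + 5)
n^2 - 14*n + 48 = (n - 8)*(n - 6)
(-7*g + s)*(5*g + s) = -35*g^2 - 2*g*s + s^2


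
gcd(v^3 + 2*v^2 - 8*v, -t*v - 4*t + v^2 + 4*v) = v + 4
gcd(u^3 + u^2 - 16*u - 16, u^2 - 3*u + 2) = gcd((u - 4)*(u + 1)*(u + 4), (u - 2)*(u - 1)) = 1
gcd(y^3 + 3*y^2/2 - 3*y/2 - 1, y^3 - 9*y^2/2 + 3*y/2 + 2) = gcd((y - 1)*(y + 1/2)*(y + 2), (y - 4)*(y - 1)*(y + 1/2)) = y^2 - y/2 - 1/2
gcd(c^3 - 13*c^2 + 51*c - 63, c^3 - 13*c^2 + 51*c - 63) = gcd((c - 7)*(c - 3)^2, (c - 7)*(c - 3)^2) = c^3 - 13*c^2 + 51*c - 63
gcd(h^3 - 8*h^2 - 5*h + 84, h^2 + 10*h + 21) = h + 3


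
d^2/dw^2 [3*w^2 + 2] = 6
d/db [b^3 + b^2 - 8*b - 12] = 3*b^2 + 2*b - 8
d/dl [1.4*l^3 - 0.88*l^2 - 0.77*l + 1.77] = 4.2*l^2 - 1.76*l - 0.77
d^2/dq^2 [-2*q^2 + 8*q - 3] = -4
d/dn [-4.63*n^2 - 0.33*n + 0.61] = -9.26*n - 0.33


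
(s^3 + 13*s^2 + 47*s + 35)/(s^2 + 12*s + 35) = s + 1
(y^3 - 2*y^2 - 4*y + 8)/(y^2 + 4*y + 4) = (y^2 - 4*y + 4)/(y + 2)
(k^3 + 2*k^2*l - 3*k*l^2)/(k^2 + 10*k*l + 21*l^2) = k*(k - l)/(k + 7*l)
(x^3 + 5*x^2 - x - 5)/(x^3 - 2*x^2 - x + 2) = (x + 5)/(x - 2)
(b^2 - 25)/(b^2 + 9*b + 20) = (b - 5)/(b + 4)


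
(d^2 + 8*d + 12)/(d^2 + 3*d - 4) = (d^2 + 8*d + 12)/(d^2 + 3*d - 4)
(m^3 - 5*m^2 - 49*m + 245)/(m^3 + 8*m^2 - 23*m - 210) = (m - 7)/(m + 6)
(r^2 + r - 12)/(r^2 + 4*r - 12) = (r^2 + r - 12)/(r^2 + 4*r - 12)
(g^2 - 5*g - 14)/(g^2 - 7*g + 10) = (g^2 - 5*g - 14)/(g^2 - 7*g + 10)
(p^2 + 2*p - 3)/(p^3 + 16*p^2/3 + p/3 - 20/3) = 3*(p + 3)/(3*p^2 + 19*p + 20)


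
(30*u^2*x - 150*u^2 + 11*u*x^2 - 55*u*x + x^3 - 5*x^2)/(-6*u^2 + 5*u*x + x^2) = (5*u*x - 25*u + x^2 - 5*x)/(-u + x)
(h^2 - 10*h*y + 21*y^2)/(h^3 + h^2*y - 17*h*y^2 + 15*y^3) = (-h + 7*y)/(-h^2 - 4*h*y + 5*y^2)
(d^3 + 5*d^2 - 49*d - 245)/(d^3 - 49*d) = (d + 5)/d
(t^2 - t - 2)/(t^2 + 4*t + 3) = (t - 2)/(t + 3)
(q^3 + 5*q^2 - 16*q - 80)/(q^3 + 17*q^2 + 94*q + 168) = (q^2 + q - 20)/(q^2 + 13*q + 42)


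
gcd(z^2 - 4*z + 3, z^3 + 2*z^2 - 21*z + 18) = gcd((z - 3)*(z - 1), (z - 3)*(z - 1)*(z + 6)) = z^2 - 4*z + 3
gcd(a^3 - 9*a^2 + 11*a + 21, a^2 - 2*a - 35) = a - 7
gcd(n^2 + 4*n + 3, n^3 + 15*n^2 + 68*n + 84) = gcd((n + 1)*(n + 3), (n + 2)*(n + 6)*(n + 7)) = 1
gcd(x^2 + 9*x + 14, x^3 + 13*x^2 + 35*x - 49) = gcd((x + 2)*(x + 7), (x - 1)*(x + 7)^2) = x + 7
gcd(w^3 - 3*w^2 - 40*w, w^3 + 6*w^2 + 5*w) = w^2 + 5*w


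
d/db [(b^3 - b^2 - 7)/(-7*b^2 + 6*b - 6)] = (-7*b^4 + 12*b^3 - 24*b^2 - 86*b + 42)/(49*b^4 - 84*b^3 + 120*b^2 - 72*b + 36)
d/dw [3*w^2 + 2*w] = 6*w + 2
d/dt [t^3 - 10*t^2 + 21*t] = 3*t^2 - 20*t + 21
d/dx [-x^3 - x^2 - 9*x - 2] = -3*x^2 - 2*x - 9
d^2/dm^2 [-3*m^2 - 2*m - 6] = -6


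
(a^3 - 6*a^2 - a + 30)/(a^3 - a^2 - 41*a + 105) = (a + 2)/(a + 7)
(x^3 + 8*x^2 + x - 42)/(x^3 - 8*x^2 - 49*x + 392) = (x^2 + x - 6)/(x^2 - 15*x + 56)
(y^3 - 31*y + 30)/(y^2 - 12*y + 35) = (y^2 + 5*y - 6)/(y - 7)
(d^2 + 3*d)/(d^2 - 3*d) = (d + 3)/(d - 3)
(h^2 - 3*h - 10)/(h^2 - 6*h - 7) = (-h^2 + 3*h + 10)/(-h^2 + 6*h + 7)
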